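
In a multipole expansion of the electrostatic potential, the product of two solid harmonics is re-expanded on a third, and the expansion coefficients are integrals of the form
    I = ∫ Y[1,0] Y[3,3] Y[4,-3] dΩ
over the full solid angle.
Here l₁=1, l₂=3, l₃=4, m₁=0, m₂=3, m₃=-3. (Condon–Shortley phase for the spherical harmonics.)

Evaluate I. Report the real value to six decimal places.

-0.162868

m-sum 0 ✓  L=8 even ✓  2≤4≤4 ✓
Π(2lᵢ+1) = 3×7×9 = 189
triangle coeff Δ(1,3,4) = 1/252
Σ_t [0,0]: t=0:+1/36 = 1/36
(3j)²=4/63 [(1 3 4; 0 0 0)], sign=+1
Σ_t [0,0]: t=0:+1/720 = 1/720
(3j)²=1/36 [(1 3 4; 0 3 -3)], sign=-1
⇒ 4πI² = 1/3
I = (-1)√(1/3/(4π)) = -0.16286750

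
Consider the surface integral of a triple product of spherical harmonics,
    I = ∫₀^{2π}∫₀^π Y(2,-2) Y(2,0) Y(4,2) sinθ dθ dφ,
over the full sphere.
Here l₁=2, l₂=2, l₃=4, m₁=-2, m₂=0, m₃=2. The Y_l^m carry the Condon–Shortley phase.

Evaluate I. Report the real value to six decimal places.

Checks pass: Σm=0; 8 even; l₃=4∈[0,4].
(2·2+1)(2·2+1)(2·4+1) = 225
Δ: 0! 4! 4! / 9! → 1/630
sum: t=0:+1/16 = 1/16
3j²(2 2 4; 0 0 0) = Δ·Π!·Σ² = 2/35  (sign +1)
sum: t=0:+1/96 = 1/96
3j²(2 2 4; -2 0 2) = Δ·Π!·Σ² = 1/42  (sign +1)
combine: 4πI² = 225·2/35·1/42 = 15/49
take √, sign +1: I = 0.15607835

0.156078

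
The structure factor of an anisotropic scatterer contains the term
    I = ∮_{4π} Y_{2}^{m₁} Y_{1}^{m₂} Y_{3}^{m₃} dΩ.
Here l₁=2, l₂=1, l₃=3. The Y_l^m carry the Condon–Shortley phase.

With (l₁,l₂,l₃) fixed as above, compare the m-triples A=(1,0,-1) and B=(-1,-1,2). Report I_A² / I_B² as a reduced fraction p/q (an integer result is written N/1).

4/5

l's match ⇒ only the (l;m) 3-j factors differ between A and B.
A: triangle coeff Δ(2,1,3) = 1/105; Σ_t [0,0]: t=0:+1/6 = 1/6; (3j)²=8/105 [(2 1 3; 1 0 -1)], sign=+1
B: triangle coeff Δ(2,1,3) = 1/105; Σ_t [0,0]: t=0:+1/12 = 1/12; (3j)²=2/21 [(2 1 3; -1 -1 2)], sign=-1
I_A²/I_B² = (8/105)/(2/21) = 4/5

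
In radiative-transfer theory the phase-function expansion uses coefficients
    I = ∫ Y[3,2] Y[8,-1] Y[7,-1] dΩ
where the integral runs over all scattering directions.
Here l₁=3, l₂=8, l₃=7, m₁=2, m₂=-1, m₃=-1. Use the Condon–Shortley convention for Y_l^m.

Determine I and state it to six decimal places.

0.131622

Checks pass: Σm=0; 18 even; l₃=7∈[5,11].
(2·3+1)(2·8+1)(2·7+1) = 1785
Δ: 4! 2! 12! / 19! → 1/5290740
sum: t=1:−1/7257600 t=2:+1/2073600 t=3:−1/7257600 = 1/4838400
3j²(3 8 7; 0 0 0) = Δ·Π!·Σ² = 252/20995  (sign -1)
sum: t=0:+1/14515200 t=1:−1/6220800 = -1/10886400
3j²(3 8 7; 2 -1 -1) = Δ·Π!·Σ² = 128/12597  (sign -1)
combine: 4πI² = 1785·252/20995·128/12597 = 225792/1037153
take √, sign +1: I = 0.13162183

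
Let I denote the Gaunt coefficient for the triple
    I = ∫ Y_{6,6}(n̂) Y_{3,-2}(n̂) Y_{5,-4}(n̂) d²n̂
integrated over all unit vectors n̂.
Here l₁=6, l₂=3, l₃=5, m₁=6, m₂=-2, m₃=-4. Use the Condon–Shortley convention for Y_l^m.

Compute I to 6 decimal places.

Rules hold: Σm=0, L=14 even, 3≤5≤9.
N = 13·7·11 = 1001
Δ = 4!·8!·2!/15! = 1/675675
Racah Σ t=1..3: t=1:−1/8640 t=2:+1/2304 t=3:−1/8640 = 7/34560
⇒ 3j(6 3 5; 0 0 0)² = 7/429, sgn -1
Racah Σ t=0..0: t=0:+1/967680 = 1/967680
⇒ 3j(6 3 5; 6 -2 -4)² = 3/91, sgn -1
4πI² = N·(3j₀)²·(3jₘ)² = 7/13
I = +1·√(0.538462/4π) = 0.20700098

0.207001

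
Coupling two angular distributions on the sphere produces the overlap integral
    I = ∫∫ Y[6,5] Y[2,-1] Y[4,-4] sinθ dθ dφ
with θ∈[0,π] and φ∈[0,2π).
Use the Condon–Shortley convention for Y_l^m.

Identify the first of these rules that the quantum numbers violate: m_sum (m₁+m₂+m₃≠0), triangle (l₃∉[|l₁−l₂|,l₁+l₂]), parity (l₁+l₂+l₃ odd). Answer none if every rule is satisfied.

none

Σmᵢ = 0  ✓
l₃∈[|l₁−l₂|,l₁+l₂]=[4,8], have l₃=4  ✓
Σlᵢ = 12 ⇒ even  ✓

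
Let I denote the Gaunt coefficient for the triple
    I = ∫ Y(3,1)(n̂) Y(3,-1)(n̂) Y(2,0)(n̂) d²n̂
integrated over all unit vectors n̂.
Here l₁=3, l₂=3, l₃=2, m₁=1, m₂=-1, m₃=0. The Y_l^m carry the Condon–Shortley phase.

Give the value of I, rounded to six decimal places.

m-sum 0 ✓  L=8 even ✓  0≤2≤6 ✓
Π(2lᵢ+1) = 7×7×5 = 245
triangle coeff Δ(3,3,2) = 1/3780
Σ_t [1,3]: t=1:−1/24 t=2:+1/4 t=3:−1/24 = 1/6
(3j)²=4/105 [(3 3 2; 0 0 0)], sign=+1
Σ_t [0,2]: t=0:+1/96 t=1:−1/6 t=2:+1/16 = -3/32
(3j)²=3/140 [(3 3 2; 1 -1 0)], sign=-1
⇒ 4πI² = 1/5
I = (-1)√(1/5/(4π)) = -0.12615663

-0.126157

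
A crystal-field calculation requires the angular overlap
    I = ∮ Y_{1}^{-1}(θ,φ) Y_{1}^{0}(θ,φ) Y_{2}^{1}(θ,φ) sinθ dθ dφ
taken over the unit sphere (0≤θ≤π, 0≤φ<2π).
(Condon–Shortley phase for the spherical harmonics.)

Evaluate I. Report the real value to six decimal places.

m-sum 0 ✓  L=4 even ✓  0≤2≤2 ✓
Π(2lᵢ+1) = 3×3×5 = 45
triangle coeff Δ(1,1,2) = 1/30
Σ_t [0,0]: t=0:+1/1 = 1/1
(3j)²=2/15 [(1 1 2; 0 0 0)], sign=+1
Σ_t [0,0]: t=0:+1/2 = 1/2
(3j)²=1/10 [(1 1 2; -1 0 1)], sign=-1
⇒ 4πI² = 3/5
I = (-1)√(3/5/(4π)) = -0.21850969

-0.218510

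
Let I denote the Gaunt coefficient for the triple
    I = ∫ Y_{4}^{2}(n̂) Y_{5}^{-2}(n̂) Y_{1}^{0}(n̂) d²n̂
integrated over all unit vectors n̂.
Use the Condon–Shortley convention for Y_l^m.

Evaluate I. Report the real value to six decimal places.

m-sum 0 ✓  L=10 even ✓  1≤1≤9 ✓
Π(2lᵢ+1) = 9×11×3 = 297
triangle coeff Δ(4,5,1) = 1/495
Σ_t [4,4]: t=4:+1/576 = 1/576
(3j)²=5/99 [(4 5 1; 0 0 0)], sign=-1
Σ_t [2,2]: t=2:+1/1440 = 1/1440
(3j)²=7/165 [(4 5 1; 2 -2 0)], sign=-1
⇒ 4πI² = 7/11
I = (+1)√(7/11/(4π)) = 0.22503380

0.225034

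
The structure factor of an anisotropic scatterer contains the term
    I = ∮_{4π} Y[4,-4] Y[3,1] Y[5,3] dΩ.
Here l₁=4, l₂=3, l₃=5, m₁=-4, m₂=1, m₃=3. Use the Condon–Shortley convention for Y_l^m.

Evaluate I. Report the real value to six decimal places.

Rules hold: Σm=0, L=12 even, 1≤5≤7.
N = 9·7·11 = 693
Δ = 2!·6!·4!/13! = 1/180180
Racah Σ t=0..2: t=0:+1/576 t=1:−1/144 t=2:+1/576 = -1/288
⇒ 3j(4 3 5; 0 0 0)² = 20/1001, sgn +1
Racah Σ t=2..2: t=2:+1/5760 = 1/5760
⇒ 3j(4 3 5; -4 1 3)² = 56/2145, sgn +1
4πI² = N·(3j₀)²·(3jₘ)² = 672/1859
I = +1·√(0.361485/4π) = 0.16960553

0.169606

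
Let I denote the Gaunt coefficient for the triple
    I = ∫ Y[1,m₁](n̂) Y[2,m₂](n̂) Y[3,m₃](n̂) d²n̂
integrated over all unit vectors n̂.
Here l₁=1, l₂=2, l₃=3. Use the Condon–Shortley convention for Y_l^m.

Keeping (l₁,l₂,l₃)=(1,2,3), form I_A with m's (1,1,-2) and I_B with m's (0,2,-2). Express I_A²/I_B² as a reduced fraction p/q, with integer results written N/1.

2/1

Same 1,2,3: normalisation and zero-m 3j drop out of the ratio.
A: Δ: 0! 2! 4! / 7! → 1/105; sum: t=0:+1/12 = 1/12; 3j²(1 2 3; 1 1 -2) = Δ·Π!·Σ² = 2/21  (sign -1)
B: Δ: 0! 2! 4! / 7! → 1/105; sum: t=0:+1/24 = 1/24; 3j²(1 2 3; 0 2 -2) = Δ·Π!·Σ² = 1/21  (sign -1)
I_A²/I_B² = (2/21)/(1/21) = 2/1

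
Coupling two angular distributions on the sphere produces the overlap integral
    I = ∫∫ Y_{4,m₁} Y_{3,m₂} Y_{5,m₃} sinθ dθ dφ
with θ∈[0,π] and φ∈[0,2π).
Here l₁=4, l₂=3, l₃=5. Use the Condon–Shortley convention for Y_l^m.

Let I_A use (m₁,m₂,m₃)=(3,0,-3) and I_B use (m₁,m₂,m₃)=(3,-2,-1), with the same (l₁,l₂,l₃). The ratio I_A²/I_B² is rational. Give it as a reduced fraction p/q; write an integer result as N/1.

Shared (l₁,l₂,l₃)=(4,3,5): N and (l;000)² cancel in I_A²/I_B².
A: Δ = 2!·6!·4!/13! = 1/180180; Racah Σ t=0..1: t=0:+1/1440 t=1:−1/2880 = 1/2880; ⇒ 3j(4 3 5; 3 0 -3)² = 7/715, sgn +1
B: Δ = 2!·6!·4!/13! = 1/180180; Racah Σ t=0..1: t=0:+1/1440 t=1:−1/17280 = 11/17280; ⇒ 3j(4 3 5; 3 -2 -1)² = 11/468, sgn +1
I_A²/I_B² = (7/715)/(11/468) = 252/605

252/605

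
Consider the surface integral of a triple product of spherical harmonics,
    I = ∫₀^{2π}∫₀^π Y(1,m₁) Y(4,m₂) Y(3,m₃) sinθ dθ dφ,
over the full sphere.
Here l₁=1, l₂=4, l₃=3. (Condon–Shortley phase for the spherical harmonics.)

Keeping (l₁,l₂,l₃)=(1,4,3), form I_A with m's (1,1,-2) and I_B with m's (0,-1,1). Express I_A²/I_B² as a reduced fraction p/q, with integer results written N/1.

l's match ⇒ only the (l;m) 3-j factors differ between A and B.
A: triangle coeff Δ(1,4,3) = 1/252; Σ_t [0,0]: t=0:+1/240 = 1/240; (3j)²=1/84 [(1 4 3; 1 1 -2)], sign=-1
B: triangle coeff Δ(1,4,3) = 1/252; Σ_t [1,1]: t=1:−1/48 = -1/48; (3j)²=5/84 [(1 4 3; 0 -1 1)], sign=-1
I_A²/I_B² = (1/84)/(5/84) = 1/5

1/5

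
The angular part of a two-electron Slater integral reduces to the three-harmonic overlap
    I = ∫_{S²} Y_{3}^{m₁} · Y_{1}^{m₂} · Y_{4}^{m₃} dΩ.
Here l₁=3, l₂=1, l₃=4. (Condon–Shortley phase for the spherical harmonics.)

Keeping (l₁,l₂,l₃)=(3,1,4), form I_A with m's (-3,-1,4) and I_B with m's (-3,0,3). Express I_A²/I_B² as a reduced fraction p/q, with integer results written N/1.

l's match ⇒ only the (l;m) 3-j factors differ between A and B.
A: triangle coeff Δ(3,1,4) = 1/252; Σ_t [0,0]: t=0:+1/1440 = 1/1440; (3j)²=1/9 [(3 1 4; -3 -1 4)], sign=+1
B: triangle coeff Δ(3,1,4) = 1/252; Σ_t [0,0]: t=0:+1/720 = 1/720; (3j)²=1/36 [(3 1 4; -3 0 3)], sign=-1
I_A²/I_B² = (1/9)/(1/36) = 4/1

4/1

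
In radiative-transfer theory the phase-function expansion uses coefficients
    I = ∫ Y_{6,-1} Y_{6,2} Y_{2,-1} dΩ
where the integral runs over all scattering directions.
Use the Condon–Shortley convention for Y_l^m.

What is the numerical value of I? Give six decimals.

0.088837

Rules hold: Σm=0, L=14 even, 0≤2≤12.
N = 13·13·5 = 845
Δ = 10!·2!·2!/15! = 1/90090
Racah Σ t=4..6: t=4:+1/69120 t=5:−1/14400 t=6:+1/69120 = -7/172800
⇒ 3j(6 6 2; 0 0 0)² = 14/715, sgn -1
Racah Σ t=6..7: t=6:+1/34560 t=7:−1/60480 = 1/80640
⇒ 3j(6 6 2; -1 2 -1)² = 6/1001, sgn -1
4πI² = N·(3j₀)²·(3jₘ)² = 12/121
I = +1·√(0.0991736/4π) = 0.08883682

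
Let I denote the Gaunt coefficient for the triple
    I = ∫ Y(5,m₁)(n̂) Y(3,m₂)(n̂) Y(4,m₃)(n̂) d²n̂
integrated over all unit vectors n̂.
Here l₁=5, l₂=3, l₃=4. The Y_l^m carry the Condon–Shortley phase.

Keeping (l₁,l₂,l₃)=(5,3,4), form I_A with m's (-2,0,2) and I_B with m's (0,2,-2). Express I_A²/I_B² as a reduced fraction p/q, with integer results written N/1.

Same 5,3,4: normalisation and zero-m 3j drop out of the ratio.
A: Δ: 4! 6! 2! / 13! → 1/180180; sum: t=1:−1/8640 t=2:+1/480 t=3:−1/576 = 1/4320; 3j²(5 3 4; -2 0 2) = Δ·Π!·Σ² = 1/2145  (sign +1)
B: Δ: 4! 6! 2! / 13! → 1/180180; sum: t=3:−1/576 t=4:+1/2880 = -1/720; 3j²(5 3 4; 0 2 -2) = Δ·Π!·Σ² = 80/3003  (sign -1)
I_A²/I_B² = (1/2145)/(80/3003) = 7/400

7/400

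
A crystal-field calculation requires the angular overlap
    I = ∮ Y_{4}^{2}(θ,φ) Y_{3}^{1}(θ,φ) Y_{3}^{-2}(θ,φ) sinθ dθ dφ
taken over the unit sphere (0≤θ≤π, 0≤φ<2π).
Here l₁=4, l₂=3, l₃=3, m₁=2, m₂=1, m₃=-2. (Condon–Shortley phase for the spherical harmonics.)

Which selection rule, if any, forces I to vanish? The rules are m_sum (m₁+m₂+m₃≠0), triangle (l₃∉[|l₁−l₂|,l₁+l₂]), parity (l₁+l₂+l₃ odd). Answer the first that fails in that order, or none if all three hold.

m_sum

Σmᵢ = 1  ✗
l₃∈[|l₁−l₂|,l₁+l₂]=[1,7], have l₃=3
Σlᵢ = 10 ⇒ even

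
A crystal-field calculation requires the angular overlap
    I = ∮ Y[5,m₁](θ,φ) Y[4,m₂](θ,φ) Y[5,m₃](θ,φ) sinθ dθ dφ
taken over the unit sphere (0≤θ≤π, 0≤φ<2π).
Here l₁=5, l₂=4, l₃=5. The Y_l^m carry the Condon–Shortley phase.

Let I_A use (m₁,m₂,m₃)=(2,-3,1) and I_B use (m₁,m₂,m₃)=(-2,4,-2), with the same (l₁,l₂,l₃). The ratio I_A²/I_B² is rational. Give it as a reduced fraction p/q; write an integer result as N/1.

Same 5,4,5: normalisation and zero-m 3j drop out of the ratio.
A: Δ: 4! 6! 4! / 15! → 1/3153150; sum: t=0:+1/5184 t=1:−1/6912 = 1/20736; 3j²(5 4 5; 2 -3 1) = Δ·Π!·Σ² = 5/2574  (sign +1)
B: Δ: 4! 6! 4! / 15! → 1/3153150; sum: t=4:+1/20736 = 1/20736; 3j²(5 4 5; -2 4 -2) = Δ·Π!·Σ² = 35/1287  (sign -1)
I_A²/I_B² = (5/2574)/(35/1287) = 1/14

1/14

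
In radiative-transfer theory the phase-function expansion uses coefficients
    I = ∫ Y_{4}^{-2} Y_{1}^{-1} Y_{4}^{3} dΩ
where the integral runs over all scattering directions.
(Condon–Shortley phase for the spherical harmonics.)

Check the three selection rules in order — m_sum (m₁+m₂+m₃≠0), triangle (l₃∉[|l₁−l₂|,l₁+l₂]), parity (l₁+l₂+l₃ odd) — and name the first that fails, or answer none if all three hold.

azimuthal sum: -2 − 1 + 3 = 0  ✓
3 ≤ 4 ≤ 5 (triangle on l)  ✓
L = 4 + 1 + 4 = 9 (odd)  ✗

parity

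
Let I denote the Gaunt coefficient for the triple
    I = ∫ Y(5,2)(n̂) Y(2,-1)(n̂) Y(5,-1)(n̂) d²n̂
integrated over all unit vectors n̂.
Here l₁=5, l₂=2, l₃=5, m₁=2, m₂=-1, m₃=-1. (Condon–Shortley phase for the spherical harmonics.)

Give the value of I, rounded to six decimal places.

0.104819

Checks pass: Σm=0; 12 even; l₃=5∈[3,7].
(2·5+1)(2·2+1)(2·5+1) = 605
Δ: 2! 8! 2! / 13! → 1/38610
sum: t=0:+1/2880 t=1:−1/576 t=2:+1/2880 = -1/960
3j²(5 2 5; 0 0 0) = Δ·Π!·Σ² = 10/429  (sign +1)
sum: t=0:+1/1440 t=1:−1/2880 = 1/2880
3j²(5 2 5; 2 -1 -1) = Δ·Π!·Σ² = 7/715  (sign +1)
combine: 4πI² = 605·10/429·7/715 = 70/507
take √, sign +1: I = 0.10481902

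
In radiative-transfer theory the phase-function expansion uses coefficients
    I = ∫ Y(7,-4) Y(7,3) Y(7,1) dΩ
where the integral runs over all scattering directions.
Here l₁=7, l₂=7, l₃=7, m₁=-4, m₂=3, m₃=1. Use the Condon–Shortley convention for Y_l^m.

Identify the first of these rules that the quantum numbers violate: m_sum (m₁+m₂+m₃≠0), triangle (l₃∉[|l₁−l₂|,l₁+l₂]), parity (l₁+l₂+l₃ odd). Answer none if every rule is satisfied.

parity

m₁+m₂+m₃ = -4 + 3 + 1 = 0  ✓
triangle: |7−7|=0 ≤ l₃=7 ≤ 7+7=14  ✓
parity: l₁+l₂+l₃ = 21 is odd  ✗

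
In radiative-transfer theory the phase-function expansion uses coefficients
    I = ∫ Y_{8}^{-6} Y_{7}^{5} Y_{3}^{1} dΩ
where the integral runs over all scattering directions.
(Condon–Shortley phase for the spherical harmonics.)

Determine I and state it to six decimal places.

m-sum 0 ✓  L=18 even ✓  1≤3≤15 ✓
Π(2lᵢ+1) = 17×15×7 = 1785
triangle coeff Δ(8,7,3) = 1/5290740
Σ_t [5,7]: t=5:−1/7257600 t=6:+1/2073600 t=7:−1/7257600 = 1/4838400
(3j)²=252/20995 [(8 7 3; 0 0 0)], sign=-1
Σ_t [10,12]: t=10:+1/348364800 t=11:−1/239500800 t=12:+1/3832012800 = -1/958003200
(3j)²=8/4845 [(8 7 3; -6 5 1)], sign=-1
⇒ 4πI² = 14112/398905
I = (+1)√(14112/398905/(4π)) = 0.05305846

0.053058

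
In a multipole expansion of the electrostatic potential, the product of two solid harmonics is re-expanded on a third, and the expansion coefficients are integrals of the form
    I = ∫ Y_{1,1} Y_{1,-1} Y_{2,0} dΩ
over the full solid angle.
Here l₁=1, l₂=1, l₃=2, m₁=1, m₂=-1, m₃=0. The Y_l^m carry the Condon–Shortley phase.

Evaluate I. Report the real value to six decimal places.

m-sum 0 ✓  L=4 even ✓  0≤2≤2 ✓
Π(2lᵢ+1) = 3×3×5 = 45
triangle coeff Δ(1,1,2) = 1/30
Σ_t [0,0]: t=0:+1/1 = 1/1
(3j)²=2/15 [(1 1 2; 0 0 0)], sign=+1
Σ_t [0,0]: t=0:+1/4 = 1/4
(3j)²=1/30 [(1 1 2; 1 -1 0)], sign=+1
⇒ 4πI² = 1/5
I = (+1)√(1/5/(4π)) = 0.12615663

0.126157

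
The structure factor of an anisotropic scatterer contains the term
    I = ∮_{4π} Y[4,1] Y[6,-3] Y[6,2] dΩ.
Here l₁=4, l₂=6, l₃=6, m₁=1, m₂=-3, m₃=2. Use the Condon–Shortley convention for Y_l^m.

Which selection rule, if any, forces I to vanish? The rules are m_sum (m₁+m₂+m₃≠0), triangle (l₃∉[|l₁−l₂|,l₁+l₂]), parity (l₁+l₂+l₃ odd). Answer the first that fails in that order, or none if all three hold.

m₁+m₂+m₃ = 1 − 3 + 2 = 0  ✓
triangle: |4−6|=2 ≤ l₃=6 ≤ 4+6=10  ✓
parity: l₁+l₂+l₃ = 16 is even  ✓

none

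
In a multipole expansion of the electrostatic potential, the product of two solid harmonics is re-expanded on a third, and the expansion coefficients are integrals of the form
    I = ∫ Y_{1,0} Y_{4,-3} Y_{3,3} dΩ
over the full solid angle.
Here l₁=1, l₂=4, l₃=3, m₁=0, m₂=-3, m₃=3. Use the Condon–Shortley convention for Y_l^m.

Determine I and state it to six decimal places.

Checks pass: Σm=0; 8 even; l₃=3∈[3,5].
(2·1+1)(2·4+1)(2·3+1) = 189
Δ: 2! 0! 6! / 9! → 1/252
sum: t=1:−1/36 = -1/36
3j²(1 4 3; 0 0 0) = Δ·Π!·Σ² = 4/63  (sign +1)
sum: t=1:−1/720 = -1/720
3j²(1 4 3; 0 -3 3) = Δ·Π!·Σ² = 1/36  (sign -1)
combine: 4πI² = 189·4/63·1/36 = 1/3
take √, sign -1: I = -0.16286750

-0.162868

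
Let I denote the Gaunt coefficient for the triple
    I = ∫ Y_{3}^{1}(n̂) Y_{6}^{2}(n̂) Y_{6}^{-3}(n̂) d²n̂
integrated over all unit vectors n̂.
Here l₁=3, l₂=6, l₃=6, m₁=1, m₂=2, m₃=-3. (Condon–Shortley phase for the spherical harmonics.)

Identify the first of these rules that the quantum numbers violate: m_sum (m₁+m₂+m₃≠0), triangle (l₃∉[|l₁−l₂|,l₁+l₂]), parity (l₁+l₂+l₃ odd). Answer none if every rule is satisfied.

parity

Σmᵢ = 0  ✓
l₃∈[|l₁−l₂|,l₁+l₂]=[3,9], have l₃=6  ✓
Σlᵢ = 15 ⇒ odd  ✗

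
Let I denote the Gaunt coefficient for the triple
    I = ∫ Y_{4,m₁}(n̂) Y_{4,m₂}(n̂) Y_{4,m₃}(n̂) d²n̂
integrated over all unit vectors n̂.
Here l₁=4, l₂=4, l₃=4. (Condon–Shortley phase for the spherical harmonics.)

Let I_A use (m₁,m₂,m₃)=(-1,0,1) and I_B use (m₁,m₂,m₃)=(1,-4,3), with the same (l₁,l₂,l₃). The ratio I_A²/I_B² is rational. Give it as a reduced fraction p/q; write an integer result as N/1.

81/490

Shared (l₁,l₂,l₃)=(4,4,4): N and (l;000)² cancel in I_A²/I_B².
A: Δ = 4!·4!·4!/13! = 1/450450; Racah Σ t=1..4: t=1:−1/864 t=2:+1/96 t=3:−1/144 t=4:+1/3456 = 1/384; ⇒ 3j(4 4 4; -1 0 1)² = 9/2002, sgn -1
B: Δ = 4!·4!·4!/13! = 1/450450; Racah Σ t=0..0: t=0:+1/3456 = 1/3456; ⇒ 3j(4 4 4; 1 -4 3)² = 35/1287, sgn -1
I_A²/I_B² = (9/2002)/(35/1287) = 81/490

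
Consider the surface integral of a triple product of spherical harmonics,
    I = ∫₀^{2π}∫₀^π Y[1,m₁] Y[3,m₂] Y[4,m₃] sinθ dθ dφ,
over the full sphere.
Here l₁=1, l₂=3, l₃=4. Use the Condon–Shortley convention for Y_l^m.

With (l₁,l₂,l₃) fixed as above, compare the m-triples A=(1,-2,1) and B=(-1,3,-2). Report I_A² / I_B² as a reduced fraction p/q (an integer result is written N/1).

3/1

l's match ⇒ only the (l;m) 3-j factors differ between A and B.
A: triangle coeff Δ(1,3,4) = 1/252; Σ_t [0,0]: t=0:+1/240 = 1/240; (3j)²=1/84 [(1 3 4; 1 -2 1)], sign=-1
B: triangle coeff Δ(1,3,4) = 1/252; Σ_t [0,0]: t=0:+1/1440 = 1/1440; (3j)²=1/252 [(1 3 4; -1 3 -2)], sign=+1
I_A²/I_B² = (1/84)/(1/252) = 3/1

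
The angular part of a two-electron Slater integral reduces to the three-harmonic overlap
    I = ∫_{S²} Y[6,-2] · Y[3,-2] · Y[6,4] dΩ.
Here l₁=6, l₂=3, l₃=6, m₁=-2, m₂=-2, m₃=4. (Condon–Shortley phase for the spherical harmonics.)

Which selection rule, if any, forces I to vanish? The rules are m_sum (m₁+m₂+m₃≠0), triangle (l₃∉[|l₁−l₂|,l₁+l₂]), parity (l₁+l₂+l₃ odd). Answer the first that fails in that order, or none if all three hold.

parity

Σmᵢ = 0  ✓
l₃∈[|l₁−l₂|,l₁+l₂]=[3,9], have l₃=6  ✓
Σlᵢ = 15 ⇒ odd  ✗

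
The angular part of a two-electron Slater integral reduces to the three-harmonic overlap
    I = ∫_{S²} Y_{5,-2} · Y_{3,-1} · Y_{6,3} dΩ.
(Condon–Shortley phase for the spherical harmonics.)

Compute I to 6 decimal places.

-0.152880

Checks pass: Σm=0; 14 even; l₃=6∈[2,8].
(2·5+1)(2·3+1)(2·6+1) = 1001
Δ: 2! 8! 4! / 15! → 1/675675
sum: t=0:+1/8640 t=1:−1/2304 t=2:+1/8640 = -7/34560
3j²(5 3 6; 0 0 0) = Δ·Π!·Σ² = 7/429  (sign -1)
sum: t=0:+1/40320 t=1:−1/8640 t=2:+1/34560 = -1/16128
3j²(5 3 6; -2 -1 3) = Δ·Π!·Σ² = 18/1001  (sign +1)
combine: 4πI² = 1001·7/429·18/1001 = 42/143
take √, sign -1: I = -0.15288036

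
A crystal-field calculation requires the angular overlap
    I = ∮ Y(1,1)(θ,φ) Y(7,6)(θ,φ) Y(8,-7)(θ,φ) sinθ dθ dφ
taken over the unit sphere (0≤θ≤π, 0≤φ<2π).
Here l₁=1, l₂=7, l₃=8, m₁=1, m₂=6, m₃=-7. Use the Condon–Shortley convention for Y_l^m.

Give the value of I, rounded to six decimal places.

-0.313531

m-sum 0 ✓  L=16 even ✓  6≤8≤8 ✓
Π(2lᵢ+1) = 3×15×17 = 765
triangle coeff Δ(1,7,8) = 1/2040
Σ_t [0,0]: t=0:+1/25401600 = 1/25401600
(3j)²=8/255 [(1 7 8; 0 0 0)], sign=+1
Σ_t [0,0]: t=0:+1/12454041600 = 1/12454041600
(3j)²=7/136 [(1 7 8; 1 6 -7)], sign=-1
⇒ 4πI² = 21/17
I = (-1)√(21/17/(4π)) = -0.31353083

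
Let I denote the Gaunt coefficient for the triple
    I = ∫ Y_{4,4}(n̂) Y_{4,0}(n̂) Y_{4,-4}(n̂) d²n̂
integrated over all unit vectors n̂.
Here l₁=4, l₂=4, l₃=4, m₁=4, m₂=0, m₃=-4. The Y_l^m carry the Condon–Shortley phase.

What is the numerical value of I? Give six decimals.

m-sum 0 ✓  L=12 even ✓  0≤4≤8 ✓
Π(2lᵢ+1) = 9×9×9 = 729
triangle coeff Δ(4,4,4) = 1/450450
Σ_t [0,4]: t=0:+1/13824 t=1:−1/216 t=2:+1/64 t=3:−1/216 t=4:+1/13824 = 5/768
(3j)²=18/1001 [(4 4 4; 0 0 0)], sign=+1
Σ_t [0,0]: t=0:+1/13824 = 1/13824
(3j)²=14/1287 [(4 4 4; 4 0 -4)], sign=+1
⇒ 4πI² = 2916/20449
I = (+1)√(2916/20449/(4π)) = 0.10652531

0.106525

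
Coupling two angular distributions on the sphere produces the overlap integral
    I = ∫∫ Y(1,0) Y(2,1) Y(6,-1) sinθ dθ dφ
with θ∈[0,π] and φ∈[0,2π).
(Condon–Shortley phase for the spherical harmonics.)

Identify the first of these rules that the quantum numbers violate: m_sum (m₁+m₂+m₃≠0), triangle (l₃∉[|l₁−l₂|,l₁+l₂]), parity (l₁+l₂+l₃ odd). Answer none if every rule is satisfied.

Σmᵢ = 0  ✓
l₃∈[|l₁−l₂|,l₁+l₂]=[1,3], have l₃=6  ✗
Σlᵢ = 9 ⇒ odd

triangle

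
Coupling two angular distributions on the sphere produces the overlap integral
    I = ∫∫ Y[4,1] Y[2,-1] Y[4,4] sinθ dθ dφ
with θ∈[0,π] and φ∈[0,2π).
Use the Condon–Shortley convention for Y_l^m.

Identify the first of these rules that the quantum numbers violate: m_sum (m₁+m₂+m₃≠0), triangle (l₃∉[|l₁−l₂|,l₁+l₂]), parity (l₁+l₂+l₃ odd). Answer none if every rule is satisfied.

m_sum

azimuthal sum: 1 − 1 + 4 = 4  ✗
2 ≤ 4 ≤ 6 (triangle on l)
L = 4 + 2 + 4 = 10 (even)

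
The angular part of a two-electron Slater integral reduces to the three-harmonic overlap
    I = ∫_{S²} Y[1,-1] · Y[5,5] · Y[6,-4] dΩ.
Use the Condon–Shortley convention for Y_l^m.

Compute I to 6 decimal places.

Rules hold: Σm=0, L=12 even, 4≤6≤6.
N = 3·11·13 = 429
Δ = 0!·2!·10!/13! = 1/858
Racah Σ t=0..0: t=0:+1/14400 = 1/14400
⇒ 3j(1 5 6; 0 0 0)² = 6/143, sgn +1
Racah Σ t=0..0: t=0:+1/7257600 = 1/7257600
⇒ 3j(1 5 6; -1 5 -4)² = 1/858, sgn +1
4πI² = N·(3j₀)²·(3jₘ)² = 3/143
I = +1·√(0.020979/4π) = 0.04085899

0.040859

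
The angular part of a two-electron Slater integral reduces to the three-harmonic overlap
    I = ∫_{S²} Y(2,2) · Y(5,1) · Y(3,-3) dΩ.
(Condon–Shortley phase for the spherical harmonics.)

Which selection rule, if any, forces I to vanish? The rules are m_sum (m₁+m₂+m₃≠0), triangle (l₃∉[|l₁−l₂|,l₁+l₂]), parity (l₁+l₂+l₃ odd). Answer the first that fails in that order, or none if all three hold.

azimuthal sum: 2 + 1 − 3 = 0  ✓
3 ≤ 3 ≤ 7 (triangle on l)  ✓
L = 2 + 5 + 3 = 10 (even)  ✓

none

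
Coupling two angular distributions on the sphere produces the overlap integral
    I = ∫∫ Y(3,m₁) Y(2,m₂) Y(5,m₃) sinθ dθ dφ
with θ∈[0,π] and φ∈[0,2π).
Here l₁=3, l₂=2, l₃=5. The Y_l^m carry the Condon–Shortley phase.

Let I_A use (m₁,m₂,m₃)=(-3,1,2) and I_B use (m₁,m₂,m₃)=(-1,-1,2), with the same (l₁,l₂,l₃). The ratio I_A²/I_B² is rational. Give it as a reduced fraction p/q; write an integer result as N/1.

Same 3,2,5: normalisation and zero-m 3j drop out of the ratio.
A: Δ: 0! 6! 4! / 11! → 1/2310; sum: t=0:+1/4320 = 1/4320; 3j²(3 2 5; -3 1 2) = Δ·Π!·Σ² = 1/330  (sign -1)
B: Δ: 0! 6! 4! / 11! → 1/2310; sum: t=0:+1/288 = 1/288; 3j²(3 2 5; -1 -1 2) = Δ·Π!·Σ² = 1/22  (sign -1)
I_A²/I_B² = (1/330)/(1/22) = 1/15

1/15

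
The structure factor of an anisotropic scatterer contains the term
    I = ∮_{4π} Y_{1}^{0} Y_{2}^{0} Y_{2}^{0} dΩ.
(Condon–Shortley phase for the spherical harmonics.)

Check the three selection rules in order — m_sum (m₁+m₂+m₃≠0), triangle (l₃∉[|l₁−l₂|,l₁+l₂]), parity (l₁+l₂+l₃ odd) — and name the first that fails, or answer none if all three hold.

m₁+m₂+m₃ = 0 + 0 + 0 = 0  ✓
triangle: |1−2|=1 ≤ l₃=2 ≤ 1+2=3  ✓
parity: l₁+l₂+l₃ = 5 is odd  ✗

parity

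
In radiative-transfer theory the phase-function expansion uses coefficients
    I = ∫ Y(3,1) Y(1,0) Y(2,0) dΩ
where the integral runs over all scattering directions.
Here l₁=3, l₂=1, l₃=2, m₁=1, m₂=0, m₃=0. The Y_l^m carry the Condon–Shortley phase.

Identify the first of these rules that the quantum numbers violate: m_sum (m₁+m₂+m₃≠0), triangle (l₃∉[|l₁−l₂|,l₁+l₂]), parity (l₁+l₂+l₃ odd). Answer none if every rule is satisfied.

m_sum

Σmᵢ = 1  ✗
l₃∈[|l₁−l₂|,l₁+l₂]=[2,4], have l₃=2
Σlᵢ = 6 ⇒ even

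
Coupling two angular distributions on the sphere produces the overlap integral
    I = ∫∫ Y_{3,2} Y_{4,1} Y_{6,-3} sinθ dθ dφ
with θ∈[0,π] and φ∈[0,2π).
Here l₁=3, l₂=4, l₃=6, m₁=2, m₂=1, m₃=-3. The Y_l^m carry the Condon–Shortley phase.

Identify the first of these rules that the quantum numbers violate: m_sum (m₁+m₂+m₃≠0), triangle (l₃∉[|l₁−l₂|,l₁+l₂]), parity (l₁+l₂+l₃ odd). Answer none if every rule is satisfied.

parity

Σmᵢ = 0  ✓
l₃∈[|l₁−l₂|,l₁+l₂]=[1,7], have l₃=6  ✓
Σlᵢ = 13 ⇒ odd  ✗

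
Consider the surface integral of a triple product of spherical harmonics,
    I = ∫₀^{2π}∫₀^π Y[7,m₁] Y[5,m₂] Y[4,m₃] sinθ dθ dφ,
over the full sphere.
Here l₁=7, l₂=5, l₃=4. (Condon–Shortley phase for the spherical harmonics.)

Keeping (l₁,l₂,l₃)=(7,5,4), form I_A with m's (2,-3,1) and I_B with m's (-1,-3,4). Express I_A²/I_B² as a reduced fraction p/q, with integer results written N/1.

Shared (l₁,l₂,l₃)=(7,5,4): N and (l;000)² cancel in I_A²/I_B².
A: Δ = 8!·6!·2!/17! = 1/6126120; Racah Σ t=0..2: t=0:+1/9676800 t=1:−1/241920 t=2:+1/103680 = 163/29030400; ⇒ 3j(7 5 4; 2 -3 1)² = 26569/2042040, sgn -1
B: Δ = 8!·6!·2!/17! = 1/6126120; Racah Σ t=2..2: t=2:+1/2073600 = 1/2073600; ⇒ 3j(7 5 4; -1 -3 4)² = 392/109395, sgn +1
I_A²/I_B² = (26569/2042040)/(392/109395) = 79707/21952

79707/21952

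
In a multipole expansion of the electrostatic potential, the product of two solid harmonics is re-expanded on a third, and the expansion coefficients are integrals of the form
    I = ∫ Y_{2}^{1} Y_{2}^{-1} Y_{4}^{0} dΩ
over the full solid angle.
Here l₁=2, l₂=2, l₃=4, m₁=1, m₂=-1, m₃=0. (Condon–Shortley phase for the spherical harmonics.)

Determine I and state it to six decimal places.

0.161197

m-sum 0 ✓  L=8 even ✓  0≤4≤4 ✓
Π(2lᵢ+1) = 5×5×9 = 225
triangle coeff Δ(2,2,4) = 1/630
Σ_t [0,0]: t=0:+1/16 = 1/16
(3j)²=2/35 [(2 2 4; 0 0 0)], sign=+1
Σ_t [0,0]: t=0:+1/36 = 1/36
(3j)²=8/315 [(2 2 4; 1 -1 0)], sign=+1
⇒ 4πI² = 16/49
I = (+1)√(16/49/(4π)) = 0.16119702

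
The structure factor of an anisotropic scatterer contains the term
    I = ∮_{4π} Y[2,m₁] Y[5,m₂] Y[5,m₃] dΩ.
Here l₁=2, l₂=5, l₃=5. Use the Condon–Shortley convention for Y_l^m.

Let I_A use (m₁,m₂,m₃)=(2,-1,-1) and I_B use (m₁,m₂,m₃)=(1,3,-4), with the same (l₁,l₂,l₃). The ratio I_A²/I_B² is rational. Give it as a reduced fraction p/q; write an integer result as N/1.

50/49

Same 2,5,5: normalisation and zero-m 3j drop out of the ratio.
A: Δ: 2! 2! 8! / 13! → 1/38610; sum: t=0:+1/2304 = 1/2304; 3j²(2 5 5; 2 -1 -1) = Δ·Π!·Σ² = 5/143  (sign +1)
B: Δ: 2! 2! 8! / 13! → 1/38610; sum: t=0:+1/80640 t=1:−1/10080 = -1/11520; 3j²(2 5 5; 1 3 -4) = Δ·Π!·Σ² = 49/1430  (sign +1)
I_A²/I_B² = (5/143)/(49/1430) = 50/49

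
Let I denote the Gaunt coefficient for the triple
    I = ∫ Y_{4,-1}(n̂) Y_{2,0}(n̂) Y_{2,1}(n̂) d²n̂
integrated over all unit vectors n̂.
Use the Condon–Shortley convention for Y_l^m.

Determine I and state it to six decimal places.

-0.220728

Checks pass: Σm=0; 8 even; l₃=2∈[2,6].
(2·4+1)(2·2+1)(2·2+1) = 225
Δ: 4! 4! 0! / 9! → 1/630
sum: t=2:+1/16 = 1/16
3j²(4 2 2; 0 0 0) = Δ·Π!·Σ² = 2/35  (sign +1)
sum: t=2:+1/24 = 1/24
3j²(4 2 2; -1 0 1) = Δ·Π!·Σ² = 1/21  (sign -1)
combine: 4πI² = 225·2/35·1/21 = 30/49
take √, sign -1: I = -0.22072812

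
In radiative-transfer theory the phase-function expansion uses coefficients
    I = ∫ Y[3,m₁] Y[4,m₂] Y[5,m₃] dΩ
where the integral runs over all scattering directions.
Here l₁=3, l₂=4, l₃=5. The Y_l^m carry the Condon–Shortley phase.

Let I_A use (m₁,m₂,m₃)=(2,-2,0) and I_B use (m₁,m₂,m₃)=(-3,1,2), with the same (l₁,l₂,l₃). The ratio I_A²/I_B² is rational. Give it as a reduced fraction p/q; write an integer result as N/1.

32/35

l's match ⇒ only the (l;m) 3-j factors differ between A and B.
A: triangle coeff Δ(3,4,5) = 1/180180; Σ_t [0,1]: t=0:+1/576 t=1:−1/2880 = 1/720; (3j)²=80/3003 [(3 4 5; 2 -2 0)], sign=-1
B: triangle coeff Δ(3,4,5) = 1/180180; Σ_t [2,2]: t=2:+1/1728 = 1/1728; (3j)²=25/858 [(3 4 5; -3 1 2)], sign=-1
I_A²/I_B² = (80/3003)/(25/858) = 32/35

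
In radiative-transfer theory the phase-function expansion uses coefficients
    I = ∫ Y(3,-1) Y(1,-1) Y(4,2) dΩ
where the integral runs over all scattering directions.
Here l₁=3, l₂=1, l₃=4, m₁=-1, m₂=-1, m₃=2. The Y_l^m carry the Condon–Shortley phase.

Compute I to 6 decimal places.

0.238414

Checks pass: Σm=0; 8 even; l₃=4∈[2,4].
(2·3+1)(2·1+1)(2·4+1) = 189
Δ: 0! 6! 2! / 9! → 1/252
sum: t=0:+1/36 = 1/36
3j²(3 1 4; 0 0 0) = Δ·Π!·Σ² = 4/63  (sign +1)
sum: t=0:+1/96 = 1/96
3j²(3 1 4; -1 -1 2) = Δ·Π!·Σ² = 5/84  (sign +1)
combine: 4πI² = 189·4/63·5/84 = 5/7
take √, sign +1: I = 0.23841361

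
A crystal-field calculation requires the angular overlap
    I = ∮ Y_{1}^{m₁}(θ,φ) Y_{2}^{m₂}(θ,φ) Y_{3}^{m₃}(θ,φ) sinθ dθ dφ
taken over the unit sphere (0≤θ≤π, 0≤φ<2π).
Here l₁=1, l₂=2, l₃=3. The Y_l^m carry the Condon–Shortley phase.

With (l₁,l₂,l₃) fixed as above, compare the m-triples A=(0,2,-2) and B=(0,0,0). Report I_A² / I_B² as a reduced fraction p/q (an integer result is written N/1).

l's match ⇒ only the (l;m) 3-j factors differ between A and B.
A: triangle coeff Δ(1,2,3) = 1/105; Σ_t [0,0]: t=0:+1/24 = 1/24; (3j)²=1/21 [(1 2 3; 0 2 -2)], sign=-1
B: triangle coeff Δ(1,2,3) = 1/105; Σ_t [0,0]: t=0:+1/4 = 1/4; (3j)²=3/35 [(1 2 3; 0 0 0)], sign=-1
I_A²/I_B² = (1/21)/(3/35) = 5/9

5/9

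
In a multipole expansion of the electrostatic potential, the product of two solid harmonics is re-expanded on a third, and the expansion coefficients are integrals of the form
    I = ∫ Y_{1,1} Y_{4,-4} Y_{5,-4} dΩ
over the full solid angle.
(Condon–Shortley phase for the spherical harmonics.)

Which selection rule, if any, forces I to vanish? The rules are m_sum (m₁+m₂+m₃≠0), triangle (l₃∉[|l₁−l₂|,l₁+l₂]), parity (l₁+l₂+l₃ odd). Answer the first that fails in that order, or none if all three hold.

m_sum

Σmᵢ = -7  ✗
l₃∈[|l₁−l₂|,l₁+l₂]=[3,5], have l₃=5
Σlᵢ = 10 ⇒ even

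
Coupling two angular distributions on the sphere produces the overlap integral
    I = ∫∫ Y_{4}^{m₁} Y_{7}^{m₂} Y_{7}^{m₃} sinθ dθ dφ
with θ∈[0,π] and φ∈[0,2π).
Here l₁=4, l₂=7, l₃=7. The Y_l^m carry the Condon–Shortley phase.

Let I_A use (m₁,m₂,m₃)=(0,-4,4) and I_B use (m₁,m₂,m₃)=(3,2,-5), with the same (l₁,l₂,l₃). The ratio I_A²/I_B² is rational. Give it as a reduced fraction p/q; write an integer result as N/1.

Shared (l₁,l₂,l₃)=(4,7,7): N and (l;000)² cancel in I_A²/I_B².
A: Δ = 4!·4!·10!/19! = 1/58198140; Racah Σ t=0..3: t=0:+1/17418240 t=1:−1/2903040 t=2:+1/5806080 t=3:−1/130636800 = -1/8164800; ⇒ 3j(4 7 7; 0 -4 4)² = 11264/1322685, sgn +1
B: Δ = 4!·4!·10!/19! = 1/58198140; Racah Σ t=0..1: t=0:+1/52254720 t=1:−1/11612160 = -1/14929920; ⇒ 3j(4 7 7; 3 2 -5)² = 1225/75582, sgn -1
I_A²/I_B² = (11264/1322685)/(1225/75582) = 22528/42875

22528/42875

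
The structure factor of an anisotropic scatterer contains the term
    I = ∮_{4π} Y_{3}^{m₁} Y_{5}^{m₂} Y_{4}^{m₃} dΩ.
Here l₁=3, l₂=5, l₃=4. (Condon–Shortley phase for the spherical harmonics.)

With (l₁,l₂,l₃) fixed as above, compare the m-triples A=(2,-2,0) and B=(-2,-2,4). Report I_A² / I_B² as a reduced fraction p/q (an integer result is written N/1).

Shared (l₁,l₂,l₃)=(3,5,4): N and (l;000)² cancel in I_A²/I_B².
A: Δ = 4!·2!·6!/13! = 1/180180; Racah Σ t=0..1: t=0:+1/864 t=1:−1/576 = -1/1728; ⇒ 3j(3 5 4; 2 -2 0)² = 5/1287, sgn -1
B: Δ = 4!·2!·6!/13! = 1/180180; Racah Σ t=3..3: t=3:−1/8640 = -1/8640; ⇒ 3j(3 5 4; -2 -2 4)² = 14/1287, sgn -1
I_A²/I_B² = (5/1287)/(14/1287) = 5/14

5/14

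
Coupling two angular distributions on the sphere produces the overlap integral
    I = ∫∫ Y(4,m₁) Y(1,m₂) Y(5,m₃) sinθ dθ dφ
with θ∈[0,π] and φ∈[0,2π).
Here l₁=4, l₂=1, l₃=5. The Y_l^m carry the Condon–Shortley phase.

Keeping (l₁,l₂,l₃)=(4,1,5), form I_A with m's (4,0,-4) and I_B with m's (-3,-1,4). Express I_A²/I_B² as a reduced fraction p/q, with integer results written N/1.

1/4

l's match ⇒ only the (l;m) 3-j factors differ between A and B.
A: triangle coeff Δ(4,1,5) = 1/495; Σ_t [0,0]: t=0:+1/40320 = 1/40320; (3j)²=1/55 [(4 1 5; 4 0 -4)], sign=-1
B: triangle coeff Δ(4,1,5) = 1/495; Σ_t [0,0]: t=0:+1/10080 = 1/10080; (3j)²=4/55 [(4 1 5; -3 -1 4)], sign=-1
I_A²/I_B² = (1/55)/(4/55) = 1/4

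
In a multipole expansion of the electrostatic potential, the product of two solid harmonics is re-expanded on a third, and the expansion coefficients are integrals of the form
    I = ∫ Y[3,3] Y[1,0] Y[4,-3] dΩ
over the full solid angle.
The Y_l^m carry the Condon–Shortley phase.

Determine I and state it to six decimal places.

Rules hold: Σm=0, L=8 even, 2≤4≤4.
N = 7·3·9 = 189
Δ = 0!·6!·2!/9! = 1/252
Racah Σ t=0..0: t=0:+1/36 = 1/36
⇒ 3j(3 1 4; 0 0 0)² = 4/63, sgn +1
Racah Σ t=0..0: t=0:+1/720 = 1/720
⇒ 3j(3 1 4; 3 0 -3)² = 1/36, sgn -1
4πI² = N·(3j₀)²·(3jₘ)² = 1/3
I = -1·√(0.333333/4π) = -0.16286750

-0.162868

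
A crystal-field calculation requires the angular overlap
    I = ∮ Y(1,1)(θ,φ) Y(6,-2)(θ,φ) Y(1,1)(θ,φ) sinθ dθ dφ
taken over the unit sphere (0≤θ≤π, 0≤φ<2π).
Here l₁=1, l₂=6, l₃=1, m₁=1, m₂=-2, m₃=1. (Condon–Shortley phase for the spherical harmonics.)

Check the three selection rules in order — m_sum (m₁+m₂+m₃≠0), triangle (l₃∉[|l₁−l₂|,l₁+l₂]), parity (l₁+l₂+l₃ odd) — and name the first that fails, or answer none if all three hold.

triangle

azimuthal sum: 1 − 2 + 1 = 0  ✓
5 ≤ 1 ≤ 7 (triangle on l)  ✗
L = 1 + 6 + 1 = 8 (even)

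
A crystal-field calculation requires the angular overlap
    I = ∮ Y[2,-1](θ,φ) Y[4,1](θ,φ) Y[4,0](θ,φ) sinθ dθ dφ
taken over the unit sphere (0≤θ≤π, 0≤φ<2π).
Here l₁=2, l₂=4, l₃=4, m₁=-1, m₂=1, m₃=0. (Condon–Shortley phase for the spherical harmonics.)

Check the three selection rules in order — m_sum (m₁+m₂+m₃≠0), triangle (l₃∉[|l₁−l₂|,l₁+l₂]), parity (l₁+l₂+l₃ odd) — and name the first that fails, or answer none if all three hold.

Σmᵢ = 0  ✓
l₃∈[|l₁−l₂|,l₁+l₂]=[2,6], have l₃=4  ✓
Σlᵢ = 10 ⇒ even  ✓

none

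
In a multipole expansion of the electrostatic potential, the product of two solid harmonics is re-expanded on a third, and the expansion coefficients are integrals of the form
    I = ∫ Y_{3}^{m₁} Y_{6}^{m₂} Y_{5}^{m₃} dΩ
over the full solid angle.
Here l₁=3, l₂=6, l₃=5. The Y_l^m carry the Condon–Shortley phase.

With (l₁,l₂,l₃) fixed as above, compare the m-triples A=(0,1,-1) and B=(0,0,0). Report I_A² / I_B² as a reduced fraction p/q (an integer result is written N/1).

Shared (l₁,l₂,l₃)=(3,6,5): N and (l;000)² cancel in I_A²/I_B².
A: Δ = 4!·2!·8!/15! = 1/675675; Racah Σ t=1..3: t=1:−1/17280 t=2:+1/2880 t=3:−1/6912 = 1/6912; ⇒ 3j(3 6 5; 0 1 -1)² = 5/429, sgn +1
B: Δ = 4!·2!·8!/15! = 1/675675; Racah Σ t=1..3: t=1:−1/8640 t=2:+1/2304 t=3:−1/8640 = 7/34560; ⇒ 3j(3 6 5; 0 0 0)² = 7/429, sgn -1
I_A²/I_B² = (5/429)/(7/429) = 5/7

5/7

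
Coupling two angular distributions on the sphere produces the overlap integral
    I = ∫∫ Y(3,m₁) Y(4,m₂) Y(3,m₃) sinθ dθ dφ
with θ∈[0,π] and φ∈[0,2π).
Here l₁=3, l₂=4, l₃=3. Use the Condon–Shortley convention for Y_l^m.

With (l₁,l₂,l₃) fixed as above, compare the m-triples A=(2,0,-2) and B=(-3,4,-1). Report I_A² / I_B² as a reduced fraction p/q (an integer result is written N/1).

Same 3,4,3: normalisation and zero-m 3j drop out of the ratio.
A: Δ: 4! 2! 4! / 11! → 1/34650; sum: t=0:+1/576 t=1:−1/72 = -7/576; 3j²(3 4 3; 2 0 -2) = Δ·Π!·Σ² = 7/198  (sign +1)
B: Δ: 4! 2! 4! / 11! → 1/34650; sum: t=4:+1/1152 = 1/1152; 3j²(3 4 3; -3 4 -1) = Δ·Π!·Σ² = 1/33  (sign +1)
I_A²/I_B² = (7/198)/(1/33) = 7/6

7/6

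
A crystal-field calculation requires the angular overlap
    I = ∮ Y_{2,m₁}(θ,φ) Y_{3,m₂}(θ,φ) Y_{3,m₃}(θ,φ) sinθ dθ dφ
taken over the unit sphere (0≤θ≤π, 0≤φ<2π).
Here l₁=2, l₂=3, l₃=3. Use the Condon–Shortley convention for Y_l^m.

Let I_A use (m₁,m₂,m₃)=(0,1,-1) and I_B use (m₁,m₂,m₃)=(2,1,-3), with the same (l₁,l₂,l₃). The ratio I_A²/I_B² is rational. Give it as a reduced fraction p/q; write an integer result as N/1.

9/10

Same 2,3,3: normalisation and zero-m 3j drop out of the ratio.
A: Δ: 2! 2! 4! / 9! → 1/3780; sum: t=0:+1/96 t=1:−1/6 t=2:+1/16 = -3/32; 3j²(2 3 3; 0 1 -1) = Δ·Π!·Σ² = 3/140  (sign -1)
B: Δ: 2! 2! 4! / 9! → 1/3780; sum: t=0:+1/96 = 1/96; 3j²(2 3 3; 2 1 -3) = Δ·Π!·Σ² = 1/42  (sign +1)
I_A²/I_B² = (3/140)/(1/42) = 9/10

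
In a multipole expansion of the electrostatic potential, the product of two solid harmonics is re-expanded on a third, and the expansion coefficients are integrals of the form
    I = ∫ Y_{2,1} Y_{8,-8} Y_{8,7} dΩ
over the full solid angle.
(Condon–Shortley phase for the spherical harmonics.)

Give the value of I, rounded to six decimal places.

0.162642

Checks pass: Σm=0; 18 even; l₃=8∈[6,10].
(2·2+1)(2·8+1)(2·8+1) = 1445
Δ: 2! 2! 14! / 19! → 1/348840
sum: t=0:+1/116121600 t=1:−1/25401600 t=2:+1/116121600 = -1/45158400
3j²(2 8 8; 0 0 0) = Δ·Π!·Σ² = 24/1615  (sign -1)
sum: t=0:+1/174356582400 = 1/174356582400
3j²(2 8 8; 1 -8 7) = Δ·Π!·Σ² = 5/323  (sign -1)
combine: 4πI² = 1445·24/1615·5/323 = 120/361
take √, sign +1: I = 0.16264177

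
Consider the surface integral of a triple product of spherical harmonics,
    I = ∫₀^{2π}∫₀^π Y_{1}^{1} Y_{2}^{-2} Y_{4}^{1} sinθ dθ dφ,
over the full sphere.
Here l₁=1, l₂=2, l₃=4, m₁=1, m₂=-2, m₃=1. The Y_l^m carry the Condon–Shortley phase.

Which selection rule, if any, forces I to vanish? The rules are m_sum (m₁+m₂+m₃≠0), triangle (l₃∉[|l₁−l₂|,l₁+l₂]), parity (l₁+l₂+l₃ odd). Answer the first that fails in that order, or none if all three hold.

triangle

m₁+m₂+m₃ = 1 − 2 + 1 = 0  ✓
triangle: |1−2|=1 ≤ l₃=4 ≤ 1+2=3  ✗
parity: l₁+l₂+l₃ = 7 is odd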